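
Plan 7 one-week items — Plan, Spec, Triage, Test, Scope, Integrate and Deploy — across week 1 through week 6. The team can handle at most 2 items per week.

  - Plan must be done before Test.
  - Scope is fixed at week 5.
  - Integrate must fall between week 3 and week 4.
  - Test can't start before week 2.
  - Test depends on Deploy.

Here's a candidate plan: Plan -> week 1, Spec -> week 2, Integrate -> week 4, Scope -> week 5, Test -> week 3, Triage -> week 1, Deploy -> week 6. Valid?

No — it violates: Test depends on Deploy

Test depends on Deploy — violated.
Plan must be done before Test — holds.
The team can handle at most 2 items per week — holds.
Integrate must fall between week 3 and week 4 — holds.
Test can't start before week 2 — holds.
Scope is fixed at week 5 — holds.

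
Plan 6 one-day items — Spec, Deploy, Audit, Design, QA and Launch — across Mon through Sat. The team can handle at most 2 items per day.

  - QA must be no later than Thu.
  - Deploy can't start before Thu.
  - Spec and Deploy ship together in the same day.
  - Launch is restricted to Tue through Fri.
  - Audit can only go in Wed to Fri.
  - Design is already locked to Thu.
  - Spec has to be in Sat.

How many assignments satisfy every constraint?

Splitting on Audit: it can be Wed (14), Thu (9), Fri (15). Listing each branch's schedules as (Spec, Deploy, Design, QA, Launch):
Audit=Wed: (Sat,Sat,Thu,Mon,Tue) (Sat,Sat,Thu,Mon,Wed) (Sat,Sat,Thu,Mon,Thu) (Sat,Sat,Thu,Mon,Fri) (Sat,Sat,Thu,Tue,Tue) (Sat,Sat,Thu,Tue,Wed) (Sat,Sat,Thu,Tue,Thu) (Sat,Sat,Thu,Tue,Fri) (Sat,Sat,Thu,Wed,Tue) (Sat,Sat,Thu,Wed,Thu) (Sat,Sat,Thu,Wed,Fri) (Sat,Sat,Thu,Thu,Tue) (Sat,Sat,Thu,Thu,Wed) (Sat,Sat,Thu,Thu,Fri) — 14.
Audit=Thu: (Sat,Sat,Thu,Mon,Tue) (Sat,Sat,Thu,Mon,Wed) (Sat,Sat,Thu,Mon,Fri) (Sat,Sat,Thu,Tue,Tue) (Sat,Sat,Thu,Tue,Wed) (Sat,Sat,Thu,Tue,Fri) (Sat,Sat,Thu,Wed,Tue) (Sat,Sat,Thu,Wed,Wed) (Sat,Sat,Thu,Wed,Fri) — 9.
Audit=Fri: (Sat,Sat,Thu,Mon,Tue) (Sat,Sat,Thu,Mon,Wed) (Sat,Sat,Thu,Mon,Thu) (Sat,Sat,Thu,Mon,Fri) (Sat,Sat,Thu,Tue,Tue) (Sat,Sat,Thu,Tue,Wed) (Sat,Sat,Thu,Tue,Thu) (Sat,Sat,Thu,Tue,Fri) (Sat,Sat,Thu,Wed,Tue) (Sat,Sat,Thu,Wed,Wed) (Sat,Sat,Thu,Wed,Thu) (Sat,Sat,Thu,Wed,Fri) (Sat,Sat,Thu,Thu,Tue) (Sat,Sat,Thu,Thu,Wed) (Sat,Sat,Thu,Thu,Fri) — 15.
Summing: 14 + 9 + 15 = 38.

38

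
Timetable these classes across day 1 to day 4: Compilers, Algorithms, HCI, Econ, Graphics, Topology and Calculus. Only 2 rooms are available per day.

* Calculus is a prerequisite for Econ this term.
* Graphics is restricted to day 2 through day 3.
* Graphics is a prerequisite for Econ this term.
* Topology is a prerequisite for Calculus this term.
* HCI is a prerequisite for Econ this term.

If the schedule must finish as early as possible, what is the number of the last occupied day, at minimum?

day 4

The precedence chain requires at least 3 distinct days.
With at most 2 per day and 7 classes, at least 4 days are needed.
4 works (last occupied day: day 4): for example Graphics -> day 2, Algorithms -> day 4, Econ -> day 3, HCI -> day 1, Calculus -> day 2, Compilers -> day 3, Topology -> day 1.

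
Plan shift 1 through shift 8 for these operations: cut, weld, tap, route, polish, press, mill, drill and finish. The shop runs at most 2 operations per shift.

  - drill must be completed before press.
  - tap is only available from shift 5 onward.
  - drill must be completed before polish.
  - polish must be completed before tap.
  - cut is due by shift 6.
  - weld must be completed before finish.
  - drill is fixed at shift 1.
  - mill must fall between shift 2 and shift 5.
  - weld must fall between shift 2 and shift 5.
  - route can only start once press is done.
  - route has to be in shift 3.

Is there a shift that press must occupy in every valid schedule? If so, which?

drill is fixed at shift 1 and must come before press, so press is at least shift 2.
route is fixed at shift 3 and must come after press, so press is at most shift 2.
So press must be shift 2.

shift 2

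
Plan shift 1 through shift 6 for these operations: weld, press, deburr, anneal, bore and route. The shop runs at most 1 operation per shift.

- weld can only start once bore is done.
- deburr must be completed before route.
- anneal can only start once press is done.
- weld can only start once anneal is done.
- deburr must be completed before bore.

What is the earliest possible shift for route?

shift 2

Precedence pushes route to at least shift 2.
route at shift 2 is achievable: deburr in shift 1, weld in shift 6, bore in shift 5, press in shift 3, route in shift 2, anneal in shift 4.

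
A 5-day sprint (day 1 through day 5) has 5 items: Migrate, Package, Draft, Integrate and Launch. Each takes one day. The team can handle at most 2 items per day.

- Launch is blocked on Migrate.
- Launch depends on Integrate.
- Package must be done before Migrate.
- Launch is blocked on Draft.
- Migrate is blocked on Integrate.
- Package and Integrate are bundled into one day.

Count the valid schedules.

25

Splitting on Migrate: it can be day 2 (6), day 3 (10), day 4 (9). Listing each branch's schedules as (Package, Draft, Integrate, Launch) by day number:
Migrate=day 2: (1,2,1,3) (1,2,1,4) (1,2,1,5) (1,3,1,4) (1,3,1,5) (1,4,1,5) — 6.
Migrate=day 3: (1,2,1,4) (1,2,1,5) (1,3,1,4) (1,3,1,5) (1,4,1,5) (2,1,2,4) (2,1,2,5) (2,3,2,4) (2,3,2,5) (2,4,2,5) — 10.
Migrate=day 4: (1,2,1,5) (1,3,1,5) (1,4,1,5) (2,1,2,5) (2,3,2,5) (2,4,2,5) (3,1,3,5) (3,2,3,5) (3,4,3,5) — 9.
Summing: 6 + 10 + 9 = 25.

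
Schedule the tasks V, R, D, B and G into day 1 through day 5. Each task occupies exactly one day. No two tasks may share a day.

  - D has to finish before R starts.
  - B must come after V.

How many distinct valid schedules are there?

30

Splitting on V: it can be day 1 (12), day 2 (9), day 3 (6), day 4 (3). Listing each branch's schedules as (R, D, B, G) by day number:
V=day 1: (3,2,4,5) (3,2,5,4) (4,2,3,5) (4,2,5,3) (4,3,2,5) (4,3,5,2) (5,2,3,4) (5,2,4,3) (5,3,2,4) (5,3,4,2) (5,4,2,3) (5,4,3,2) — 12.
V=day 2: (3,1,4,5) (3,1,5,4) (4,1,3,5) (4,1,5,3) (4,3,5,1) (5,1,3,4) (5,1,4,3) (5,3,4,1) (5,4,3,1) — 9.
V=day 3: (2,1,4,5) (2,1,5,4) (4,1,5,2) (4,2,5,1) (5,1,4,2) (5,2,4,1) — 6.
V=day 4: (2,1,5,3) (3,1,5,2) (3,2,5,1) — 3.
Summing: 12 + 9 + 6 + 3 = 30.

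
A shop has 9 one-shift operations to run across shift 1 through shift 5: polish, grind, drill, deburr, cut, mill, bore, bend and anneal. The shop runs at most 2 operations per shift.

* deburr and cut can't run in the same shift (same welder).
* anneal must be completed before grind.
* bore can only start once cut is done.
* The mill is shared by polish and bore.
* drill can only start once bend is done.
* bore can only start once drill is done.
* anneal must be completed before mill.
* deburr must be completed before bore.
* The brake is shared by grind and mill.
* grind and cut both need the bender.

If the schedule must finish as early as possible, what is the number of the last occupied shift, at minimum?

5

The precedence chain requires at least 3 distinct shifts.
With at most 2 per shift and 9 operations, at least 5 shifts are needed.
5 works (last occupied shift: shift 5): for example deburr -> shift 1; cut -> shift 2; bend -> shift 1; grind -> shift 4; mill -> shift 5; bore -> shift 3; anneal -> shift 3; drill -> shift 2; polish -> shift 4.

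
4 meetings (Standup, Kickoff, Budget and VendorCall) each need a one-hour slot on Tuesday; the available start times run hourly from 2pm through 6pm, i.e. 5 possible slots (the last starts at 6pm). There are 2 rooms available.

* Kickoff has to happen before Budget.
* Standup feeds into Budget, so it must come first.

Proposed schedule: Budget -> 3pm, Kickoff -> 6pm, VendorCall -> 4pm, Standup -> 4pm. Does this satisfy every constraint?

There are 2 rooms available — holds.
Kickoff has to happen before Budget — violated.
Standup feeds into Budget, so it must come first — violated.

Invalid. Kickoff has to happen before Budget.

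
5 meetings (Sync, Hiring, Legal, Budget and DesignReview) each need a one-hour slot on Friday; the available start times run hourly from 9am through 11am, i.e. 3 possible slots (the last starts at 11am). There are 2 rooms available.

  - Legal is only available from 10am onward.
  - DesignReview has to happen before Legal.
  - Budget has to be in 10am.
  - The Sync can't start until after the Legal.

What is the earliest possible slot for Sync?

11am

Precedence pushes Sync to at least 11am.
Sync at 11am is achievable: DesignReview in 9am, Hiring in 9am, Sync in 11am, Legal in 10am, Budget in 10am.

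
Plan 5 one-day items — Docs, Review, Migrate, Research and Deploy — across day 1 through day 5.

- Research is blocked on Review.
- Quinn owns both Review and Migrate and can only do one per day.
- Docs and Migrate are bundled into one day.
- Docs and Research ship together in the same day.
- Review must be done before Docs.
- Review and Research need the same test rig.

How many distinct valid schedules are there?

50

Splitting on Docs: it can be day 2 (5), day 3 (10), day 4 (15), day 5 (20). Listing each branch's schedules as (Review, Migrate, Research, Deploy) by day number:
Docs=day 2: (1,2,2,1) (1,2,2,2) (1,2,2,3) (1,2,2,4) (1,2,2,5) — 5.
Docs=day 3: (1,3,3,1) (1,3,3,2) (1,3,3,3) (1,3,3,4) (1,3,3,5) (2,3,3,1) (2,3,3,2) (2,3,3,3) (2,3,3,4) (2,3,3,5) — 10.
Docs=day 4: (1,4,4,1) (1,4,4,2) (1,4,4,3) (1,4,4,4) (1,4,4,5) (2,4,4,1) (2,4,4,2) (2,4,4,3) (2,4,4,4) (2,4,4,5) (3,4,4,1) (3,4,4,2) (3,4,4,3) (3,4,4,4) (3,4,4,5) — 15.
Docs=day 5: (1,5,5,1) (1,5,5,2) (1,5,5,3) (1,5,5,4) (1,5,5,5) (2,5,5,1) (2,5,5,2) (2,5,5,3) (2,5,5,4) (2,5,5,5) (3,5,5,1) (3,5,5,2) (3,5,5,3) (3,5,5,4) (3,5,5,5) (4,5,5,1) (4,5,5,2) (4,5,5,3) (4,5,5,4) (4,5,5,5) — 20.
Summing: 5 + 10 + 15 + 20 = 50.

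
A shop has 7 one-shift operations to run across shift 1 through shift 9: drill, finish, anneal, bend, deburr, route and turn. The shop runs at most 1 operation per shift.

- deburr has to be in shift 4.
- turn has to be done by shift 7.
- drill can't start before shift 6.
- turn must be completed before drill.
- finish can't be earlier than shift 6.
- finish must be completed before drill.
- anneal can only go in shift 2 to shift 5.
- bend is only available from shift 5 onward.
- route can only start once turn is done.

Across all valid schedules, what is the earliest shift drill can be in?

shift 7

Drill is available from shift 6; precedence pushes drill to at least shift 7.
drill at shift 7 is achievable: deburr=shift 4; turn=shift 1; finish=shift 6; route=shift 3; drill=shift 7; bend=shift 5; anneal=shift 2.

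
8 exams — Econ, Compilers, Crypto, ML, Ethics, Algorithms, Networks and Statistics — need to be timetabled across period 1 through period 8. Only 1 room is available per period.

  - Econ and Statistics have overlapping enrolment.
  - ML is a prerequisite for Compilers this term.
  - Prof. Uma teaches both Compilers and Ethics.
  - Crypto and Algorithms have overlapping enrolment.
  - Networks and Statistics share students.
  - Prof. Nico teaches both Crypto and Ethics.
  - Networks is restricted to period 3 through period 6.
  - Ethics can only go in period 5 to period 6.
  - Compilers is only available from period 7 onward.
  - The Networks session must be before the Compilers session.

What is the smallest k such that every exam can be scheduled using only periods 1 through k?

8 periods

The precedence chain requires at least 2 distinct periods.
With at most 1 per period and 8 exams, at least 8 periods are needed.
Compilers can't be placed before period 7, so the schedule must run through at least period 7.
8 works (last occupied period: period 8): for example Compilers=period 7, ML=period 1, Algorithms=period 6, Networks=period 3, Ethics=period 5, Econ=period 2, Statistics=period 8, Crypto=period 4.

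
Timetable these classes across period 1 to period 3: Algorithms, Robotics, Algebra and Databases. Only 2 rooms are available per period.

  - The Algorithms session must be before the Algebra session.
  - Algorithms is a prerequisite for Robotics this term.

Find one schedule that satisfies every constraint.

Databases -> period 1, Algorithms -> period 1, Robotics -> period 2, Algebra -> period 2

Checking: Algorithms(period 1) before Robotics(period 2); Algorithms(period 1) before Algebra(period 2); max 2 per period (cap 2).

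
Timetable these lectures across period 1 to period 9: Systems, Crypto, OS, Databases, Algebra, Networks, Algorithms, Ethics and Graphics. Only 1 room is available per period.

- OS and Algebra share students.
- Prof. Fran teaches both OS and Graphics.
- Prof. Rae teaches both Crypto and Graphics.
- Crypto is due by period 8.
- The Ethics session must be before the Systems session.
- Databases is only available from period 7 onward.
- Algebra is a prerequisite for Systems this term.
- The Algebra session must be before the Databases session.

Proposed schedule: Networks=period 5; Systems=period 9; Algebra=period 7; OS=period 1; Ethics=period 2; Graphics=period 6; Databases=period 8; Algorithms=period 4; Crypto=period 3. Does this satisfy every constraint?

Prof. Rae teaches both Crypto and Graphics — holds.
The Algebra session must be before the Databases session — holds.
Crypto is due by period 8 — holds.
Databases is only available from period 7 onward — holds.
The Ethics session must be before the Systems session — holds.
OS and Algebra share students — holds.
Prof. Fran teaches both OS and Graphics — holds.
Only 1 room is available per period — holds.
Algebra is a prerequisite for Systems this term — holds.

Valid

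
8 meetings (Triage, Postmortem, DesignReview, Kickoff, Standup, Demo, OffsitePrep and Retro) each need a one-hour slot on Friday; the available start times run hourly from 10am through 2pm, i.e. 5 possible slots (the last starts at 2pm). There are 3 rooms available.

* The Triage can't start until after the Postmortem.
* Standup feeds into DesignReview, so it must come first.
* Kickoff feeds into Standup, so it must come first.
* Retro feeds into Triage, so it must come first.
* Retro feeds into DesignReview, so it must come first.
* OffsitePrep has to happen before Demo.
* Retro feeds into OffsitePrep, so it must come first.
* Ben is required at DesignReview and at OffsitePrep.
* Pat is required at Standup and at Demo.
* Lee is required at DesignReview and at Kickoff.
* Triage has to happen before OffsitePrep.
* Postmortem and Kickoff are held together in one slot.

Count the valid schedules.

25

Splitting on Triage: it can be 11am (13), 12pm (12). Listing each branch's schedules as (Postmortem, DesignReview, Kickoff, Standup, Demo, OffsitePrep, Retro):
Triage=11am: (10am,12pm,10am,11am,2pm,1pm,10am) (10am,1pm,10am,11am,1pm,12pm,10am) (10am,1pm,10am,11am,2pm,12pm,10am) (10am,1pm,10am,12pm,1pm,12pm,10am) (10am,1pm,10am,12pm,2pm,12pm,10am) (10am,2pm,10am,11am,1pm,12pm,10am) (10am,2pm,10am,11am,2pm,12pm,10am) (10am,2pm,10am,11am,2pm,1pm,10am) (10am,2pm,10am,12pm,1pm,12pm,10am) (10am,2pm,10am,12pm,2pm,12pm,10am) (10am,2pm,10am,12pm,2pm,1pm,10am) (10am,2pm,10am,1pm,2pm,12pm,10am) (10am,2pm,10am,1pm,2pm,1pm,10am) — 13.
Triage=12pm: (10am,12pm,10am,11am,2pm,1pm,10am) (10am,12pm,10am,11am,2pm,1pm,11am) (10am,2pm,10am,11am,2pm,1pm,10am) (10am,2pm,10am,11am,2pm,1pm,11am) (10am,2pm,10am,12pm,2pm,1pm,10am) (10am,2pm,10am,12pm,2pm,1pm,11am) (10am,2pm,10am,1pm,2pm,1pm,10am) (10am,2pm,10am,1pm,2pm,1pm,11am) (11am,2pm,11am,12pm,2pm,1pm,10am) (11am,2pm,11am,12pm,2pm,1pm,11am) (11am,2pm,11am,1pm,2pm,1pm,10am) (11am,2pm,11am,1pm,2pm,1pm,11am) — 12.
Summing: 13 + 12 = 25.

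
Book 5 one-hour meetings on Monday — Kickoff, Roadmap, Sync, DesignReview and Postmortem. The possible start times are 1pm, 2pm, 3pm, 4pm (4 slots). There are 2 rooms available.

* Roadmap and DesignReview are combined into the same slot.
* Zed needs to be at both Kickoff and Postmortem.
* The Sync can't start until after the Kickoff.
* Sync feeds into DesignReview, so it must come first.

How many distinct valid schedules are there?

8

Splitting on Kickoff: it can be 1pm (6), 2pm (2). Listing each branch's schedules as (Roadmap, Sync, DesignReview, Postmortem):
Kickoff=1pm: (3pm,2pm,3pm,2pm) (3pm,2pm,3pm,4pm) (4pm,2pm,4pm,2pm) (4pm,2pm,4pm,3pm) (4pm,3pm,4pm,2pm) (4pm,3pm,4pm,3pm) — 6.
Kickoff=2pm: (4pm,3pm,4pm,1pm) (4pm,3pm,4pm,3pm) — 2.
Summing: 6 + 2 = 8.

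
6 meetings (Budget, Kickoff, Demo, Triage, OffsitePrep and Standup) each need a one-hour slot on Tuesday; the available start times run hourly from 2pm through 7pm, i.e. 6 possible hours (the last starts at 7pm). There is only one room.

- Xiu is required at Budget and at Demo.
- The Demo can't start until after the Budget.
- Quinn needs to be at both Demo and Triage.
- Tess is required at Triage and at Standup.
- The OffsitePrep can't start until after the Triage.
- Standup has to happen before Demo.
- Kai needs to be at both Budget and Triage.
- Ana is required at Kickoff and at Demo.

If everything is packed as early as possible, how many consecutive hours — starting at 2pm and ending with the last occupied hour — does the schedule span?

The precedence chain requires at least 2 distinct hours.
With at most 1 per hour and 6 meetings, at least 6 hours are needed.
6 works (last occupied hour: 7pm): for example Standup in 3pm, Demo in 4pm, Kickoff in 7pm, OffsitePrep in 6pm, Budget in 2pm, Triage in 5pm.

6 hours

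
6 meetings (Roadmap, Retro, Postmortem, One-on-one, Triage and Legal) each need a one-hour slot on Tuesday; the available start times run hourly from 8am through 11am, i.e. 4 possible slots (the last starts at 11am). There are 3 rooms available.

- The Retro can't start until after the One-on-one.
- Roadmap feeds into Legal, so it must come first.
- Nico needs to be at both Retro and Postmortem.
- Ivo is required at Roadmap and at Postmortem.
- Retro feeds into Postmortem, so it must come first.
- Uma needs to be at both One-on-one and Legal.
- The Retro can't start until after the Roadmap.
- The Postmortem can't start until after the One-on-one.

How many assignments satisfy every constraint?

60

Splitting on Roadmap: it can be 8am (44), 9am (16). Listing each branch's schedules as (Retro, Postmortem, One-on-one, Triage, Legal):
Roadmap=8am: (9am,10am,8am,8am,9am) (9am,10am,8am,8am,10am) (9am,10am,8am,8am,11am) (9am,10am,8am,9am,9am) (9am,10am,8am,9am,10am) (9am,10am,8am,9am,11am) (9am,10am,8am,10am,9am) (9am,10am,8am,10am,10am) (9am,10am,8am,10am,11am) (9am,10am,8am,11am,9am) (9am,10am,8am,11am,10am) (9am,10am,8am,11am,11am) (9am,11am,8am,8am,9am) (9am,11am,8am,8am,10am) (9am,11am,8am,8am,11am) (9am,11am,8am,9am,9am) (9am,11am,8am,9am,10am) (9am,11am,8am,9am,11am) (9am,11am,8am,10am,9am) (9am,11am,8am,10am,10am) (9am,11am,8am,10am,11am) (9am,11am,8am,11am,9am) (9am,11am,8am,11am,10am) (9am,11am,8am,11am,11am) (10am,11am,8am,8am,9am) (10am,11am,8am,8am,10am) (10am,11am,8am,8am,11am) (10am,11am,8am,9am,9am) (10am,11am,8am,9am,10am) (10am,11am,8am,9am,11am) (10am,11am,8am,10am,9am) (10am,11am,8am,10am,10am) (10am,11am,8am,10am,11am) (10am,11am,8am,11am,9am) (10am,11am,8am,11am,10am) (10am,11am,8am,11am,11am) (10am,11am,9am,8am,10am) (10am,11am,9am,8am,11am) (10am,11am,9am,9am,10am) (10am,11am,9am,9am,11am) (10am,11am,9am,10am,10am) (10am,11am,9am,10am,11am) (10am,11am,9am,11am,10am) (10am,11am,9am,11am,11am) — 44.
Roadmap=9am: (10am,11am,8am,8am,10am) (10am,11am,8am,8am,11am) (10am,11am,8am,9am,10am) (10am,11am,8am,9am,11am) (10am,11am,8am,10am,10am) (10am,11am,8am,10am,11am) (10am,11am,8am,11am,10am) (10am,11am,8am,11am,11am) (10am,11am,9am,8am,10am) (10am,11am,9am,8am,11am) (10am,11am,9am,9am,10am) (10am,11am,9am,9am,11am) (10am,11am,9am,10am,10am) (10am,11am,9am,10am,11am) (10am,11am,9am,11am,10am) (10am,11am,9am,11am,11am) — 16.
Summing: 44 + 16 = 60.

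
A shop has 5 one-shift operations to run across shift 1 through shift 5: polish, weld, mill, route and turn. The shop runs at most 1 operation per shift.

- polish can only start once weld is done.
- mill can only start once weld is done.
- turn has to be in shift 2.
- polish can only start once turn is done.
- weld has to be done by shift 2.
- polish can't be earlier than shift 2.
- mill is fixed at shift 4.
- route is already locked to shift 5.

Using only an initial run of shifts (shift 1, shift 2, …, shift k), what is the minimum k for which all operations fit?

The precedence chain requires at least 2 distinct shifts.
With at most 1 per shift and 5 operations, at least 5 shifts are needed.
route can't be placed before shift 5, so the schedule must run through at least shift 5.
5 works (last occupied shift: shift 5): for example route -> shift 5; weld -> shift 1; polish -> shift 3; turn -> shift 2; mill -> shift 4.

5 shifts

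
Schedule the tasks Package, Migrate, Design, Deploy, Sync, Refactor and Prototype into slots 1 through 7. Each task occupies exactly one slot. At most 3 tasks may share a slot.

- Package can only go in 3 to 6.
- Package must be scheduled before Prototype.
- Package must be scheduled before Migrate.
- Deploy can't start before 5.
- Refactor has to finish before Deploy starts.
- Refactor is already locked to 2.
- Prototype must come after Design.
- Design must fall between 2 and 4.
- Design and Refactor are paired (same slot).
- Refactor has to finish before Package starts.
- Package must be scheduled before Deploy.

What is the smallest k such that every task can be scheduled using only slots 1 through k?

5 slots

The precedence chain requires at least 3 distinct slots.
With at most 3 per slot and 7 tasks, at least 3 slots are needed.
Deploy can't be placed before 5, so the schedule must run through at least slot 5.
5 works (last occupied slot: 5): for example Package=3, Sync=1, Deploy=5, Prototype=4, Design=2, Migrate=4, Refactor=2.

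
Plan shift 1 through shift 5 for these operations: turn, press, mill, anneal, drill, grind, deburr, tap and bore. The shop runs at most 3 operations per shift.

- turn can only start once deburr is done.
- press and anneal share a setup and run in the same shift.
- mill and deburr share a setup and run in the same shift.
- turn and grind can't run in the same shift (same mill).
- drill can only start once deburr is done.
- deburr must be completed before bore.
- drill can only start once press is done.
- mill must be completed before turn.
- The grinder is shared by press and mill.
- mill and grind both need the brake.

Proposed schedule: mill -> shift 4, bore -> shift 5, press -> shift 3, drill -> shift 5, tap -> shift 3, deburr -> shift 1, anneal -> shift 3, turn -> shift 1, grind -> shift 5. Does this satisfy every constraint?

press and anneal share a setup and run in the same shift — holds.
mill must be completed before turn — violated.
turn can only start once deburr is done — violated.
drill can only start once deburr is done — holds.
mill and grind both need the brake — holds.
deburr must be completed before bore — holds.
mill and deburr share a setup and run in the same shift — violated.
turn and grind can't run in the same shift (same mill) — holds.
The grinder is shared by press and mill — holds.
The shop runs at most 3 operations per shift — holds.
drill can only start once press is done — holds.

No — it violates: mill must be completed before turn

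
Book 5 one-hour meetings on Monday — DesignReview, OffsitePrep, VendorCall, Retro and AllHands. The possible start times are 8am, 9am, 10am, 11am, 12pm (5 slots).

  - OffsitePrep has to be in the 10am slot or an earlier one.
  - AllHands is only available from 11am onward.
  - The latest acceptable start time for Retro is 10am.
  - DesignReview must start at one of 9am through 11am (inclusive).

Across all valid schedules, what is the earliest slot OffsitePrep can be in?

8am

OffsitePrep's own window allows nothing later than 10am.
OffsitePrep at 8am is achievable: DesignReview in 9am; Retro in 8am; OffsitePrep in 8am; AllHands in 11am; VendorCall in 8am.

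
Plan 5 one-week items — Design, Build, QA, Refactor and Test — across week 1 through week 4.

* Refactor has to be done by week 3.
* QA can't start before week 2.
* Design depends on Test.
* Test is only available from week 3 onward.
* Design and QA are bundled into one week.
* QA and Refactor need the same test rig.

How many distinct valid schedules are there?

Splitting on Build: it can be week 1 (3), week 2 (3), week 3 (3), week 4 (3). Listing each branch's schedules as (Design, QA, Refactor, Test) by week number:
Build=week 1: (4,4,1,3) (4,4,2,3) (4,4,3,3) — 3.
Build=week 2: (4,4,1,3) (4,4,2,3) (4,4,3,3) — 3.
Build=week 3: (4,4,1,3) (4,4,2,3) (4,4,3,3) — 3.
Build=week 4: (4,4,1,3) (4,4,2,3) (4,4,3,3) — 3.
Summing: 3 + 3 + 3 + 3 = 12.

12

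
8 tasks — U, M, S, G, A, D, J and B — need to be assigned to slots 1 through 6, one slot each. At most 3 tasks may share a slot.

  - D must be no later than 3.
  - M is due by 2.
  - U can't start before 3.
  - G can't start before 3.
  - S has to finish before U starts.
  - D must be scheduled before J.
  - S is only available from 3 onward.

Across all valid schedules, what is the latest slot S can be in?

S is available from 3; downstream work caps S at 5.
S at 5 is achievable: B=2, U=6, S=5, D=1, J=2, M=1, A=1, G=3.

5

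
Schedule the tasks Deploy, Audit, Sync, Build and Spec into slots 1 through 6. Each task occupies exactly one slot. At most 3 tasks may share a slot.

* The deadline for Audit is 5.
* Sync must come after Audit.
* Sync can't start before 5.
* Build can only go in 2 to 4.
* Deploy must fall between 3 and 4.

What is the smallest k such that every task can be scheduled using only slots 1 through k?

5 slots

The precedence chain requires at least 2 distinct slots.
With at most 3 per slot and 5 tasks, at least 2 slots are needed.
Sync can't be placed before 5, so the schedule must run through at least slot 5.
5 works (last occupied slot: 5): for example Audit in 1; Spec in 1; Deploy in 3; Sync in 5; Build in 2.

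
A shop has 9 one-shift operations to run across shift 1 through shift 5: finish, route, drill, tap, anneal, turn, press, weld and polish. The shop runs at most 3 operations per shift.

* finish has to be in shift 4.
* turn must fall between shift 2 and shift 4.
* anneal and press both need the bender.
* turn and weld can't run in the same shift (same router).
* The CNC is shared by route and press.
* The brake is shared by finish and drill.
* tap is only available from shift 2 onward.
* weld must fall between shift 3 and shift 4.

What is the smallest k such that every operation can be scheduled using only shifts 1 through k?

With at most 3 per shift and 9 operations, at least 3 shifts are needed.
finish can't be placed before shift 4, so the schedule must run through at least shift 4.
4 works (last occupied shift: shift 4): for example drill=shift 1; polish=shift 3; finish=shift 4; anneal=shift 1; route=shift 1; press=shift 2; turn=shift 2; tap=shift 2; weld=shift 3.

4 shifts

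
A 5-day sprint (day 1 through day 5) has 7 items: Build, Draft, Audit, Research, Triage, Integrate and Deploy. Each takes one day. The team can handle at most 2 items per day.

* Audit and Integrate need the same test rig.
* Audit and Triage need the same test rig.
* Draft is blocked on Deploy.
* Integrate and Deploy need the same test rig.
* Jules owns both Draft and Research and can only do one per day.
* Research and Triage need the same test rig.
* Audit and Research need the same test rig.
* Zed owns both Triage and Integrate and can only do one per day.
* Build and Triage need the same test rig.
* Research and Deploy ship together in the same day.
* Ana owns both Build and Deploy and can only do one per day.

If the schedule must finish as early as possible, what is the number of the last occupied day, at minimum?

4

The precedence chain requires at least 2 distinct days.
With at most 2 per day and 7 work items, at least 4 days are needed.
4 works (last occupied day: day 4): for example Deploy=day 1; Build=day 3; Triage=day 4; Draft=day 2; Research=day 1; Audit=day 2; Integrate=day 3.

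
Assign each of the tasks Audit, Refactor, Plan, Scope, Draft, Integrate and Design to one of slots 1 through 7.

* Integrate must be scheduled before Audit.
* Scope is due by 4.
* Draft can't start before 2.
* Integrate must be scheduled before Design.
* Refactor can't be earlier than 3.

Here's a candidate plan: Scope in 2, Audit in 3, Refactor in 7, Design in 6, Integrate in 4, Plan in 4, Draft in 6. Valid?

Integrate must be scheduled before Design — holds.
Refactor can't be earlier than 3 — holds.
Draft can't start before 2 — holds.
Scope is due by 4 — holds.
Integrate must be scheduled before Audit — violated.

No — it violates: Integrate must be scheduled before Audit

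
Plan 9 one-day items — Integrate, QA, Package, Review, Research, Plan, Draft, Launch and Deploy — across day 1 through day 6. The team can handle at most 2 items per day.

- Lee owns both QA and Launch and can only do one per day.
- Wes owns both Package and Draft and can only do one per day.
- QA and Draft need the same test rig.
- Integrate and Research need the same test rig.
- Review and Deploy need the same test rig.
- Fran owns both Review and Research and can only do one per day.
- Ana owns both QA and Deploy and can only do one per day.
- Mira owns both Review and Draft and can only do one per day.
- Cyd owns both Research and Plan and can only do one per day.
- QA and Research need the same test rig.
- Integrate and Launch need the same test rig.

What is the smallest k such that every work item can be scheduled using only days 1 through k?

With at most 2 per day and 9 work items, at least 5 days are needed.
5 works (last occupied day: day 5): for example Integrate -> day 1, QA -> day 1, Deploy -> day 5, Draft -> day 3, Plan -> day 4, Research -> day 3, Package -> day 2, Launch -> day 4, Review -> day 2.

5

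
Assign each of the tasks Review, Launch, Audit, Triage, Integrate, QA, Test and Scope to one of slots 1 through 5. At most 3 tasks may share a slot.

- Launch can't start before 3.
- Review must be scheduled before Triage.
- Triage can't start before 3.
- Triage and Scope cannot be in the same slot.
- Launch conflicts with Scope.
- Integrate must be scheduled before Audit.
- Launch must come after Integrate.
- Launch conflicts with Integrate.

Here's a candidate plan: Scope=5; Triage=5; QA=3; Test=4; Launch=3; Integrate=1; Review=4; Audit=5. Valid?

Invalid. Triage and Scope cannot be in the same slot.

Launch can't start before 3 — holds.
Launch conflicts with Integrate — holds.
Review must be scheduled before Triage — holds.
At most 3 tasks may share a slot — holds.
Triage can't start before 3 — holds.
Launch conflicts with Scope — holds.
Launch must come after Integrate — holds.
Integrate must be scheduled before Audit — holds.
Triage and Scope cannot be in the same slot — violated.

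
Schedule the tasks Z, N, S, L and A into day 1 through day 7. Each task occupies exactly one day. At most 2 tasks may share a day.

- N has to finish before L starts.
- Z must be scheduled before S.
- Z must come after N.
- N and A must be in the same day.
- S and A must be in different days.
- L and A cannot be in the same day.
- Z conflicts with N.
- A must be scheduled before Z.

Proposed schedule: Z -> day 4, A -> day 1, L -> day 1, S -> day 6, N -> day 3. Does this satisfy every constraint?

No — it violates: N has to finish before L starts

Z conflicts with N — holds.
A must be scheduled before Z — holds.
At most 2 tasks may share a day — holds.
N and A must be in the same day — violated.
S and A must be in different days — holds.
N has to finish before L starts — violated.
Z must come after N — holds.
Z must be scheduled before S — holds.
L and A cannot be in the same day — violated.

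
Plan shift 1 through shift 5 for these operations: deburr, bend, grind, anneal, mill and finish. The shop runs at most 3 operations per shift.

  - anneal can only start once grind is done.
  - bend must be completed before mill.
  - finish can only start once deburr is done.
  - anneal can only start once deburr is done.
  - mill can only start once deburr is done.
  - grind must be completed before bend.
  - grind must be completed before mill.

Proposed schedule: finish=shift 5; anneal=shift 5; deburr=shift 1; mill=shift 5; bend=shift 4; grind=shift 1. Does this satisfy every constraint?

bend must be completed before mill — holds.
grind must be completed before mill — holds.
mill can only start once deburr is done — holds.
grind must be completed before bend — holds.
The shop runs at most 3 operations per shift — holds.
finish can only start once deburr is done — holds.
anneal can only start once deburr is done — holds.
anneal can only start once grind is done — holds.

Yes, all constraints hold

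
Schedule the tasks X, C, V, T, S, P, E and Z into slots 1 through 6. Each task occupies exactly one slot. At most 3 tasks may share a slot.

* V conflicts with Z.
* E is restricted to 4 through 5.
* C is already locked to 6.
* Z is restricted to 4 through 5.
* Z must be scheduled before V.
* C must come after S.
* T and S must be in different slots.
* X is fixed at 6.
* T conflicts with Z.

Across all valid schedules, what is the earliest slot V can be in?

5

Precedence pushes V to at least 5.
V at 5 is achievable: P in 1, T in 2, V in 5, S in 1, C in 6, E in 4, Z in 4, X in 6.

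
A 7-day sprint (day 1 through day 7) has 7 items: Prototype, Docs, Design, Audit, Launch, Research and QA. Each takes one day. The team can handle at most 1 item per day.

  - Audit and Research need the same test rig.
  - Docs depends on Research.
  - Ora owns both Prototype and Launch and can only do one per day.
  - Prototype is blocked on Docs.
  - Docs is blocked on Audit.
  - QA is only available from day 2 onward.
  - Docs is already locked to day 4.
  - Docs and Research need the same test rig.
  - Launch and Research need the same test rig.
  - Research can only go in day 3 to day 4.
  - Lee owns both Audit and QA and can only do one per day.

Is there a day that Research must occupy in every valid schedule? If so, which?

day 3

Research's window is day 3–day 4.
Docs is fixed at day 4, and Research can't share a day with Docs.
So Research must be day 3.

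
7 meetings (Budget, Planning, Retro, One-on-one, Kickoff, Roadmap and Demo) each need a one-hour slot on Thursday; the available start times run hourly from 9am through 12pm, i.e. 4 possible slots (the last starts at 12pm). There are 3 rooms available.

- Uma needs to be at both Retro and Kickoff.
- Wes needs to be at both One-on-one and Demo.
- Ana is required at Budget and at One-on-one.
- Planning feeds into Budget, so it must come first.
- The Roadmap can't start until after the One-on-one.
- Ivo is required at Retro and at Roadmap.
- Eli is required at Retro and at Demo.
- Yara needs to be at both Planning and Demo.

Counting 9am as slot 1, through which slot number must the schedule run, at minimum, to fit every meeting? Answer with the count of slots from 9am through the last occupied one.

The precedence chain requires at least 2 distinct slots.
With at most 3 per slot and 7 meetings, at least 3 slots are needed.
3 works (last occupied slot: 11am): for example Demo -> 11am, One-on-one -> 9am, Planning -> 9am, Budget -> 10am, Retro -> 9am, Roadmap -> 10am, Kickoff -> 10am.

3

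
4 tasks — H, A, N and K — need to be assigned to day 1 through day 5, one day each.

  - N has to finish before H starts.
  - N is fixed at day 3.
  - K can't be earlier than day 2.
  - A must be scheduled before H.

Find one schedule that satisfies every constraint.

N -> day 3, H -> day 4, A -> day 1, K -> day 2

Checking: N(day 3) before H(day 4); A(day 1) before H(day 4); K=day 2 in [day 2,day 5]; N=day 3 in [day 3,day 3].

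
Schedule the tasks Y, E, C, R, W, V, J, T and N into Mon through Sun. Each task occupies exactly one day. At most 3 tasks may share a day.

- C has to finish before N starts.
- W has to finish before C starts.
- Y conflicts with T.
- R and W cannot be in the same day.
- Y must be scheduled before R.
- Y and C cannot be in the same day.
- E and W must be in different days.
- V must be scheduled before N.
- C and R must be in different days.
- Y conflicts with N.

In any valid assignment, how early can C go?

Tue

Precedence pushes C to at least Tue; downstream work caps C at Sat.
C at Tue is achievable: C=Tue, Y=Mon, E=Tue, J=Tue, V=Mon, N=Wed, W=Mon, T=Wed, R=Wed.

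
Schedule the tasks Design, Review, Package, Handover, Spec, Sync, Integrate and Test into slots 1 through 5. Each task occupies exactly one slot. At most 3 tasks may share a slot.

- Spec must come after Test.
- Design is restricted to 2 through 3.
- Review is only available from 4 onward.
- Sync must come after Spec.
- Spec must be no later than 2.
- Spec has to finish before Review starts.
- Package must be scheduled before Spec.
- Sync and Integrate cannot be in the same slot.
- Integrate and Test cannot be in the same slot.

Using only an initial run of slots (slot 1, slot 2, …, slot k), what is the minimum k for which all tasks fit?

The precedence chain requires at least 3 distinct slots.
With at most 3 per slot and 8 tasks, at least 3 slots are needed.
Review can't be placed before 4, so the schedule must run through at least slot 4.
4 works (last occupied slot: 4): for example Sync -> 3; Integrate -> 2; Design -> 2; Spec -> 2; Package -> 1; Test -> 1; Review -> 4; Handover -> 1.

4 slots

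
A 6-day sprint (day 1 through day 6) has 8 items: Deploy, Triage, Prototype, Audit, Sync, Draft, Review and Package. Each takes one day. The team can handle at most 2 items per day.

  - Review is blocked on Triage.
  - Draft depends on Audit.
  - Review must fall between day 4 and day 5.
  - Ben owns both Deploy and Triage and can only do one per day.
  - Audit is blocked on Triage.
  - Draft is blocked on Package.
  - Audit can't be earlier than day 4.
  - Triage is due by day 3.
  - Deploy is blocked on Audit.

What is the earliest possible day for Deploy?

day 5

Precedence pushes Deploy to at least day 5.
Deploy at day 5 is achievable: Package=day 1; Triage=day 1; Review=day 4; Prototype=day 2; Deploy=day 5; Sync=day 2; Draft=day 5; Audit=day 4.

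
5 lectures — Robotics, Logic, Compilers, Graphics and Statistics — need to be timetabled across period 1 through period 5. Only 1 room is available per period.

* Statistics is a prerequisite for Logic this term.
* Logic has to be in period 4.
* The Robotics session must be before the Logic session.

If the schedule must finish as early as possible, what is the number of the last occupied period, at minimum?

The precedence chain requires at least 2 distinct periods.
With at most 1 per period and 5 lectures, at least 5 periods are needed.
Logic can't be placed before period 4, so the schedule must run through at least period 4.
5 works (last occupied period: period 5): for example Robotics -> period 1; Statistics -> period 2; Logic -> period 4; Graphics -> period 5; Compilers -> period 3.

period 5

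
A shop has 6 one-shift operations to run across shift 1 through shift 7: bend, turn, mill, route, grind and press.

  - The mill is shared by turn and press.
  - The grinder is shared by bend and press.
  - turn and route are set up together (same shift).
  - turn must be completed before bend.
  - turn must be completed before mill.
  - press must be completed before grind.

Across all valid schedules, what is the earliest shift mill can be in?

Precedence pushes mill to at least shift 2.
mill at shift 2 is achievable: turn in shift 1; route in shift 1; press in shift 3; mill in shift 2; bend in shift 2; grind in shift 4.

shift 2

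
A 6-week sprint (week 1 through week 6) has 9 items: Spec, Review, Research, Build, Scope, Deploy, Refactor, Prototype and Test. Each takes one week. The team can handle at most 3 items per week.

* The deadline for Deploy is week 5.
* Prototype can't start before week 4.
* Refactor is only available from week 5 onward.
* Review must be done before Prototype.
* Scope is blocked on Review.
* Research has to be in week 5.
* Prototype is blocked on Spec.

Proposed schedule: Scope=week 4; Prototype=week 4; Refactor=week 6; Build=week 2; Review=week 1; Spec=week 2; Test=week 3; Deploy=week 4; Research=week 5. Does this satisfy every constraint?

The deadline for Deploy is week 5 — holds.
Research has to be in week 5 — holds.
Review must be done before Prototype — holds.
Refactor is only available from week 5 onward — holds.
Scope is blocked on Review — holds.
Prototype is blocked on Spec — holds.
The team can handle at most 3 items per week — holds.
Prototype can't start before week 4 — holds.

Valid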